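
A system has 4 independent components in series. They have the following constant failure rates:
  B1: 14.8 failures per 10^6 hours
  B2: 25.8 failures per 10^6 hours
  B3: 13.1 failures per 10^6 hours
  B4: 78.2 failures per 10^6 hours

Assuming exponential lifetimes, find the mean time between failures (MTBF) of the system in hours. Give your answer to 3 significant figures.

7580

Series of exponential components: λ_sys = Σ λ_i
λ_sys = 0.0000148 + 0.0000258 + 0.0000131 + 0.0000782 = 1.3190e-04 /h
MTBF = 1 / λ_sys = 7580 h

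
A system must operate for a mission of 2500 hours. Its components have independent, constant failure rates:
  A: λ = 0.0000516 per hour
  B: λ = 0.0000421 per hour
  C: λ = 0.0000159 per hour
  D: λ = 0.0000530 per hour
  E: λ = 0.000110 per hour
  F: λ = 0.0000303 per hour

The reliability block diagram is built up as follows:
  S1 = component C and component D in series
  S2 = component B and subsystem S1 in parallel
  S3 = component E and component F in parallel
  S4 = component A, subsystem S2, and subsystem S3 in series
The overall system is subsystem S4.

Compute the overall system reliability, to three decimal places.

R(A) = exp(−0.0000516 × 2500) = 0.87897
R(B) = exp(−0.0000421 × 2500) = 0.90010
R(C) = exp(−0.0000159 × 2500) = 0.96103
R(D) = exp(−0.0000530 × 2500) = 0.87590
R(E) = exp(−0.000110 × 2500) = 0.75957
R(F) = exp(−0.0000303 × 2500) = 0.92705
Series (C and D): 0.96103 × 0.87590 = 0.84177
Parallel (B and [0.84177]): 1 − (1 − 0.90010)(1 − 0.84177) = 0.98419
Parallel (E and F): 1 − (1 − 0.75957)(1 − 0.92705) = 0.98246
Series (A, [0.98419], and [0.98246]): 0.87897 × 0.98419 × 0.98246 = 0.850

0.850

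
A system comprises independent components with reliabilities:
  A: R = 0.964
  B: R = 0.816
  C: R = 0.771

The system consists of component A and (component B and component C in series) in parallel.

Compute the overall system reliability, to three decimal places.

0.987

Series (B and C): 0.81600 × 0.77100 = 0.62914
Parallel (A and [0.62914]): 1 − (1 − 0.96400)(1 − 0.62914) = 0.987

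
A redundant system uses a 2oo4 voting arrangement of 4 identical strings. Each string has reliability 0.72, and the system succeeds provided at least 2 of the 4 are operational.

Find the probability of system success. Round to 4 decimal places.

R = Σ_{i=2}^{4} C(4,i) p^i (1−p)^{4−i} with p = 0.72
C(4,2)·0.72^2·0.28^2 = 0.243855
C(4,3)·0.72^3·0.28^1 = 0.418038
C(4,4)·0.72^4·0.28^0 = 0.268739
Sum = 0.9306

0.9306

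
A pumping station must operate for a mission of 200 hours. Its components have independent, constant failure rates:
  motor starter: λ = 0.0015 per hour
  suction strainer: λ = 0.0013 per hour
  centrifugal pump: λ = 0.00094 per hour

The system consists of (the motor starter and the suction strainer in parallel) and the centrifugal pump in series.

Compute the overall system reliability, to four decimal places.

R(motor starter) = exp(−0.0015 × 200) = 0.740818
R(suction strainer) = exp(−0.0013 × 200) = 0.771052
R(centrifugal pump) = exp(−0.00094 × 200) = 0.828615
Parallel (motor starter and suction strainer): 1 − (1 − 0.740818)(1 − 0.771052) = 0.940661
Series ([0.940661] and centrifugal pump): 0.940661 × 0.828615 = 0.7794

0.7794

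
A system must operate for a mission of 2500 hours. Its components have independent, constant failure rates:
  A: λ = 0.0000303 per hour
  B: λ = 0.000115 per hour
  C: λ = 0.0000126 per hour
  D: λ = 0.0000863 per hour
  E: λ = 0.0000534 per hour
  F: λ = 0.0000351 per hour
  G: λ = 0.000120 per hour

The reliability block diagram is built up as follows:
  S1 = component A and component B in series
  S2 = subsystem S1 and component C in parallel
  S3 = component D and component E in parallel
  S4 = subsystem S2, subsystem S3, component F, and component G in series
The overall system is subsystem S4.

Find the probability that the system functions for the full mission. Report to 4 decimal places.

R(A) = exp(−0.0000303 × 2500) = 0.927048
R(B) = exp(−0.000115 × 2500) = 0.750137
R(C) = exp(−0.0000126 × 2500) = 0.968991
R(D) = exp(−0.0000863 × 2500) = 0.805937
R(E) = exp(−0.0000534 × 2500) = 0.875027
R(F) = exp(−0.0000351 × 2500) = 0.915990
R(G) = exp(−0.000120 × 2500) = 0.740818
Series (A and B): 0.927048 × 0.750137 = 0.695413
Parallel ([0.695413] and C): 1 − (1 − 0.695413)(1 − 0.968991) = 0.990555
Parallel (D and E): 1 − (1 − 0.805937)(1 − 0.875027) = 0.975747
Series ([0.990555], [0.975747], F, and G): 0.990555 × 0.975747 × 0.915990 × 0.740818 = 0.6559

0.6559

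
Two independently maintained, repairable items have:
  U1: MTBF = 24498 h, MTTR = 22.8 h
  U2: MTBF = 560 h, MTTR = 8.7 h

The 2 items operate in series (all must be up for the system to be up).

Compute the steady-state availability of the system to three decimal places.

0.984

A(U1) = MTBF/(MTBF+MTTR) = 24498/(24498+22.8) = 0.999070
A(U2) = MTBF/(MTBF+MTTR) = 560/(560+8.7) = 0.984702
Series availability: 0.999070 × 0.984702 = 0.984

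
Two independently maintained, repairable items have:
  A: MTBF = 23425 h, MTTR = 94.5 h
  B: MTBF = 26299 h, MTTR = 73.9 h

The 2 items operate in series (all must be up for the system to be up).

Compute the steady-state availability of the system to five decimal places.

0.99319

A(A) = MTBF/(MTBF+MTTR) = 23425/(23425+94.5) = 0.995982
A(B) = MTBF/(MTBF+MTTR) = 26299/(26299+73.9) = 0.997198
Series availability: 0.995982 × 0.997198 = 0.99319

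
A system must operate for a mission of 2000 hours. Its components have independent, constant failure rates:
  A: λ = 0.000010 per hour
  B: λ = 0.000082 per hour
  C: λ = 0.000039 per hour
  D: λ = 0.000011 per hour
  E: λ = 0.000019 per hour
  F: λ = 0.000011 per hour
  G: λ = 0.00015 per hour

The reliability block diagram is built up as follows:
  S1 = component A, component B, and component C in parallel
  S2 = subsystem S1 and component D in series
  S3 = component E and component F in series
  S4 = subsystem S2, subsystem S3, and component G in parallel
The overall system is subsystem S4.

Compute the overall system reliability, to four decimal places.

R(A) = exp(−0.000010 × 2000) = 0.980199
R(B) = exp(−0.000082 × 2000) = 0.848742
R(C) = exp(−0.000039 × 2000) = 0.924964
R(D) = exp(−0.000011 × 2000) = 0.978240
R(E) = exp(−0.000019 × 2000) = 0.962713
R(F) = exp(−0.000011 × 2000) = 0.978240
R(G) = exp(−0.00015 × 2000) = 0.740818
Parallel (A, B, and C): 1 − (1 − 0.980199)(1 − 0.848742)(1 − 0.924964) = 0.999775
Series ([0.999775] and D): 0.999775 × 0.978240 = 0.978020
Series (E and F): 0.962713 × 0.978240 = 0.941764
Parallel ([0.978020], [0.941764], and G): 1 − (1 − 0.978020)(1 − 0.941764)(1 − 0.740818) = 0.9997

0.9997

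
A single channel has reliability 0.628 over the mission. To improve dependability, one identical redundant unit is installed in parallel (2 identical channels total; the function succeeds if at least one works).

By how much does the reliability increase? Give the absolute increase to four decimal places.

R_before = 0.628
R_after = 1 − (1 − 0.628)^2 = 0.8616
ΔR = 0.8616 − 0.628 = 0.2336

0.2336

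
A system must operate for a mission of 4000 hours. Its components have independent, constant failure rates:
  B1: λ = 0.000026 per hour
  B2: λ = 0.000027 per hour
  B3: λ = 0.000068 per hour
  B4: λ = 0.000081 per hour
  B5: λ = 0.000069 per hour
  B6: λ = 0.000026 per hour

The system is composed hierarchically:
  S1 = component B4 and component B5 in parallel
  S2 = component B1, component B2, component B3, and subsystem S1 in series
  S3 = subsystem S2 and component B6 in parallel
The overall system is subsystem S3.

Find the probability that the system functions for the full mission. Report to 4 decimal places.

R(B1) = exp(−0.000026 × 4000) = 0.901225
R(B2) = exp(−0.000027 × 4000) = 0.897628
R(B3) = exp(−0.000068 × 4000) = 0.761854
R(B4) = exp(−0.000081 × 4000) = 0.723250
R(B5) = exp(−0.000069 × 4000) = 0.758813
R(B6) = exp(−0.000026 × 4000) = 0.901225
Parallel (B4 and B5): 1 − (1 − 0.723250)(1 − 0.758813) = 0.933251
Series (B1, B2, B3, and [0.933251]): 0.901225 × 0.897628 × 0.761854 × 0.933251 = 0.575175
Parallel ([0.575175] and B6): 1 − (1 − 0.575175)(1 − 0.901225) = 0.9580

0.9580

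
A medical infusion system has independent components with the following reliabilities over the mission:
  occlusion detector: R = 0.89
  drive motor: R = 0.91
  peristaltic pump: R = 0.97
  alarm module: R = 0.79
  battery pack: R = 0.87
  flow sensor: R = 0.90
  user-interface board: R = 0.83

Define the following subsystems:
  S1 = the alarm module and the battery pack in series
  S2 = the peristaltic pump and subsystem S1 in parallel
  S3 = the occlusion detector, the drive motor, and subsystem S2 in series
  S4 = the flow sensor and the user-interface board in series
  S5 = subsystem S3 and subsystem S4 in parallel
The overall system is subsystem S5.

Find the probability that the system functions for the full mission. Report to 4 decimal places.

Series (alarm module and battery pack): 0.790000 × 0.870000 = 0.687300
Parallel (peristaltic pump and [0.687300]): 1 − (1 − 0.970000)(1 − 0.687300) = 0.990619
Series (occlusion detector, drive motor, and [0.990619]): 0.890000 × 0.910000 × 0.990619 = 0.802302
Series (flow sensor and user-interface board): 0.900000 × 0.830000 = 0.747000
Parallel ([0.802302] and [0.747000]): 1 − (1 − 0.802302)(1 − 0.747000) = 0.9500

0.9500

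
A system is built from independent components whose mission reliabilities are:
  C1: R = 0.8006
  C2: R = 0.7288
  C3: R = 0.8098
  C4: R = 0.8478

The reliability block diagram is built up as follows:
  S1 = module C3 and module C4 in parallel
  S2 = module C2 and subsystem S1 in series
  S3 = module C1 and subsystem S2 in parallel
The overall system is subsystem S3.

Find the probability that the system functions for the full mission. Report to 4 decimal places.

0.9417

Parallel (C3 and C4): 1 − (1 − 0.809800)(1 − 0.847800) = 0.971052
Series (C2 and [0.971052]): 0.728800 × 0.971052 = 0.707703
Parallel (C1 and [0.707703]): 1 − (1 − 0.800600)(1 − 0.707703) = 0.9417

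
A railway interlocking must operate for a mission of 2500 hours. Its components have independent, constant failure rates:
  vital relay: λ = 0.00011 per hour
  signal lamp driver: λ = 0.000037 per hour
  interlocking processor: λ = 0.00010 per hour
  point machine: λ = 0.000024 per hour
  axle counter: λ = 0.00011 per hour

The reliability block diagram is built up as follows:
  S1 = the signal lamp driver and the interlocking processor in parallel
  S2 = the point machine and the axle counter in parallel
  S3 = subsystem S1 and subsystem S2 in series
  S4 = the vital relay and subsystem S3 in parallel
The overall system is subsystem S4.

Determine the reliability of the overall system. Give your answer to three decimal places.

0.992

R(vital relay) = exp(−0.00011 × 2500) = 0.75957
R(signal lamp driver) = exp(−0.000037 × 2500) = 0.91165
R(interlocking processor) = exp(−0.00010 × 2500) = 0.77880
R(point machine) = exp(−0.000024 × 2500) = 0.94176
R(axle counter) = exp(−0.00011 × 2500) = 0.75957
Parallel (signal lamp driver and interlocking processor): 1 − (1 − 0.91165)(1 − 0.77880) = 0.98046
Parallel (point machine and axle counter): 1 − (1 − 0.94176)(1 − 0.75957) = 0.98600
Series ([0.98046] and [0.98600]): 0.98046 × 0.98600 = 0.96673
Parallel (vital relay and [0.96673]): 1 − (1 − 0.75957)(1 − 0.96673) = 0.992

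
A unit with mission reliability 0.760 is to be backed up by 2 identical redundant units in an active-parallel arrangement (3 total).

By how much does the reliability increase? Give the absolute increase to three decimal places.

R_before = 0.760
R_after = 1 − (1 − 0.760)^3 = 0.986
ΔR = 0.986 − 0.760 = 0.226

0.226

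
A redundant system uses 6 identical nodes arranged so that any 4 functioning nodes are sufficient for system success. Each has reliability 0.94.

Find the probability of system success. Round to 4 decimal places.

R = Σ_{i=4}^{6} C(6,i) p^i (1−p)^{6−i} with p = 0.94
C(6,4)·0.94^4·0.06^2 = 0.042160
C(6,5)·0.94^5·0.06^1 = 0.264205
C(6,6)·0.94^6·0.06^0 = 0.689870
Sum = 0.9962

0.9962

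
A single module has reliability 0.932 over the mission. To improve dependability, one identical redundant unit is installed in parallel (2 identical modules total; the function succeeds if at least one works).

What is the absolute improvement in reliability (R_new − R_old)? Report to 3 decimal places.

0.063

R_before = 0.932
R_after = 1 − (1 − 0.932)^2 = 0.995
ΔR = 0.995 − 0.932 = 0.063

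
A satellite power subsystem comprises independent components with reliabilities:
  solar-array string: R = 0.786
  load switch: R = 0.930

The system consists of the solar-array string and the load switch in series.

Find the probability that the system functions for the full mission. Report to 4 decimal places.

0.7310

Series (solar-array string and load switch): 0.786000 × 0.930000 = 0.7310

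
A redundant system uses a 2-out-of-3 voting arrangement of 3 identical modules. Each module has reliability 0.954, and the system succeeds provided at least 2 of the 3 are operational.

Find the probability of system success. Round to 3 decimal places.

R = Σ_{i=2}^{3} C(3,i) p^i (1−p)^{3−i} with p = 0.954
C(3,2)·0.954^2·0.046^1 = 0.12560
C(3,3)·0.954^3·0.046^0 = 0.86825
Sum = 0.994

0.994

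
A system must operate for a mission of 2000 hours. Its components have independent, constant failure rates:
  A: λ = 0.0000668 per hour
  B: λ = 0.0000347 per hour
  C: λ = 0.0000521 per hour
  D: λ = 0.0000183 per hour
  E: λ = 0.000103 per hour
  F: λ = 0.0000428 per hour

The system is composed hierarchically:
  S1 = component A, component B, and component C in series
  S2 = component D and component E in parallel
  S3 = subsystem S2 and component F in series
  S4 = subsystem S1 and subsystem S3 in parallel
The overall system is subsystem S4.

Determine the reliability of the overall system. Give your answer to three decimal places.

0.977

R(A) = exp(−0.0000668 × 2000) = 0.87494
R(B) = exp(−0.0000347 × 2000) = 0.93295
R(C) = exp(−0.0000521 × 2000) = 0.90105
R(D) = exp(−0.0000183 × 2000) = 0.96406
R(E) = exp(−0.000103 × 2000) = 0.81383
R(F) = exp(−0.0000428 × 2000) = 0.91796
Series (A, B, and C): 0.87494 × 0.93295 × 0.90105 = 0.73550
Parallel (D and E): 1 − (1 − 0.96406)(1 − 0.81383) = 0.99331
Series ([0.99331] and F): 0.99331 × 0.91796 = 0.91182
Parallel ([0.73550] and [0.91182]): 1 − (1 − 0.73550)(1 − 0.91182) = 0.977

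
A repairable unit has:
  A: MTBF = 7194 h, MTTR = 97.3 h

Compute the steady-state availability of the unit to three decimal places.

0.987

A(A) = MTBF/(MTBF+MTTR) = 7194/(7194+97.3) = 0.987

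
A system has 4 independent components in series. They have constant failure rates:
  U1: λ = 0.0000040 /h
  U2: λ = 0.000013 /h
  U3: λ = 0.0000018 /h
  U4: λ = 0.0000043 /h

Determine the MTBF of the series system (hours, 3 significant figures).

Series of exponential components: λ_sys = Σ λ_i
λ_sys = 0.0000040 + 0.000013 + 0.0000018 + 0.0000043 = 2.3100e-05 /h
MTBF = 1 / λ_sys = 43300 h

43300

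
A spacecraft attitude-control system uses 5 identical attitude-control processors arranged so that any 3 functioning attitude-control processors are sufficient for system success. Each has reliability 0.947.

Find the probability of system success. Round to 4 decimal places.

R = Σ_{i=3}^{5} C(5,i) p^i (1−p)^{5−i} with p = 0.947
C(5,3)·0.947^3·0.053^2 = 0.023856
C(5,4)·0.947^4·0.053^1 = 0.213131
C(5,5)·0.947^5·0.053^0 = 0.761640
Sum = 0.9986

0.9986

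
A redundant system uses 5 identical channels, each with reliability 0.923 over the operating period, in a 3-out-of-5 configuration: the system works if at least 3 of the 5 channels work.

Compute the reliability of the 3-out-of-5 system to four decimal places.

R = Σ_{i=3}^{5} C(5,i) p^i (1−p)^{5−i} with p = 0.923
C(5,3)·0.923^3·0.077^2 = 0.046622
C(5,4)·0.923^4·0.077^1 = 0.279426
C(5,5)·0.923^5·0.077^0 = 0.669898
Sum = 0.9959

0.9959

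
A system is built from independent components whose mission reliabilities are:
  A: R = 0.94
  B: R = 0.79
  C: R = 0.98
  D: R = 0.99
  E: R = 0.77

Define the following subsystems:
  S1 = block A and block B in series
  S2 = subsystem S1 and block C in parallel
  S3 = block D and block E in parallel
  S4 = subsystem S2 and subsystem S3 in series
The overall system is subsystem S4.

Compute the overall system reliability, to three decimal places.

Series (A and B): 0.94000 × 0.79000 = 0.74260
Parallel ([0.74260] and C): 1 − (1 − 0.74260)(1 − 0.98000) = 0.99485
Parallel (D and E): 1 − (1 − 0.99000)(1 − 0.77000) = 0.99770
Series ([0.99485] and [0.99770]): 0.99485 × 0.99770 = 0.993

0.993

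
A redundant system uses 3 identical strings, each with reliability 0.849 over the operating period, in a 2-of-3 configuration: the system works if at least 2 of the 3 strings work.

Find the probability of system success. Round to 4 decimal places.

0.9385

R = Σ_{i=2}^{3} C(3,i) p^i (1−p)^{3−i} with p = 0.849
C(3,2)·0.849^2·0.151^1 = 0.326523
C(3,3)·0.849^3·0.151^0 = 0.611960
Sum = 0.9385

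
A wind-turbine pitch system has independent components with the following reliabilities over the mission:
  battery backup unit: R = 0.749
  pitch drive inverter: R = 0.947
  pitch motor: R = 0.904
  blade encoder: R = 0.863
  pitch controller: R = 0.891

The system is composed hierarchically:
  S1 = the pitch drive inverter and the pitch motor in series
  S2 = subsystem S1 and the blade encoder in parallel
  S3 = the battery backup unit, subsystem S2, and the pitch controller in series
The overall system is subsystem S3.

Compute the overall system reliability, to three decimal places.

Series (pitch drive inverter and pitch motor): 0.94700 × 0.90400 = 0.85609
Parallel ([0.85609] and blade encoder): 1 − (1 − 0.85609)(1 − 0.86300) = 0.98028
Series (battery backup unit, [0.98028], and pitch controller): 0.74900 × 0.98028 × 0.89100 = 0.654

0.654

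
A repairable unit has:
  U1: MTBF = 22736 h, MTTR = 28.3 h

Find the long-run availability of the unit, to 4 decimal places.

0.9988

A(U1) = MTBF/(MTBF+MTTR) = 22736/(22736+28.3) = 0.9988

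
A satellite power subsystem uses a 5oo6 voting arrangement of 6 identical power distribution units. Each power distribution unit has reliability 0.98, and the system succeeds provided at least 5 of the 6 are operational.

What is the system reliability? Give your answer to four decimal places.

R = Σ_{i=5}^{6} C(6,i) p^i (1−p)^{6−i} with p = 0.98
C(6,5)·0.98^5·0.02^1 = 0.108470
C(6,6)·0.98^6·0.02^0 = 0.885842
Sum = 0.9943

0.9943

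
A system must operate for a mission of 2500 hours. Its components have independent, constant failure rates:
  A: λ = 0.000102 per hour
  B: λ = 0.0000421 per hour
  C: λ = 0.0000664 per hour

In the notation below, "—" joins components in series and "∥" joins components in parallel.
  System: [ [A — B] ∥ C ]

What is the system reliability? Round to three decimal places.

0.954

R(A) = exp(−0.000102 × 2500) = 0.77492
R(B) = exp(−0.0000421 × 2500) = 0.90010
R(C) = exp(−0.0000664 × 2500) = 0.84705
Series (A and B): 0.77492 × 0.90010 = 0.69751
Parallel ([0.69751] and C): 1 − (1 − 0.69751)(1 − 0.84705) = 0.954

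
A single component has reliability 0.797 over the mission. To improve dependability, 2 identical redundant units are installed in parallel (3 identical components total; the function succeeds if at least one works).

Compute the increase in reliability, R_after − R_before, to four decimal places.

0.1946

R_before = 0.797
R_after = 1 − (1 − 0.797)^3 = 0.9916
ΔR = 0.9916 − 0.797 = 0.1946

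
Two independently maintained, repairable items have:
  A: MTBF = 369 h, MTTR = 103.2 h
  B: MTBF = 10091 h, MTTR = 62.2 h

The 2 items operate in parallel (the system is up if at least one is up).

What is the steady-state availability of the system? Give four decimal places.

A(A) = MTBF/(MTBF+MTTR) = 369/(369+103.2) = 0.781449
A(B) = MTBF/(MTBF+MTTR) = 10091/(10091+62.2) = 0.993874
Parallel availability: 1 − (1 − 0.781449)(1 − 0.993874) = 0.9987

0.9987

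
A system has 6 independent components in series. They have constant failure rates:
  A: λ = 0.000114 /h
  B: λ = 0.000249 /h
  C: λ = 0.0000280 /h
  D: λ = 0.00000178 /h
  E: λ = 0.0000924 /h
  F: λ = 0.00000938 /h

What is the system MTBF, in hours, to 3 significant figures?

2020

Series of exponential components: λ_sys = Σ λ_i
λ_sys = 0.000114 + 0.000249 + 0.0000280 + 0.00000178 + 0.0000924 + 0.00000938 = 4.9456e-04 /h
MTBF = 1 / λ_sys = 2020 h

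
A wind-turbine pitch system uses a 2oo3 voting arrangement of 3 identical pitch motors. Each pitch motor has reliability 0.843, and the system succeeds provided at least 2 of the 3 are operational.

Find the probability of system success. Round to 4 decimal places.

0.9338

R = Σ_{i=2}^{3} C(3,i) p^i (1−p)^{3−i} with p = 0.843
C(3,2)·0.843^2·0.157^1 = 0.334716
C(3,3)·0.843^3·0.157^0 = 0.599077
Sum = 0.9338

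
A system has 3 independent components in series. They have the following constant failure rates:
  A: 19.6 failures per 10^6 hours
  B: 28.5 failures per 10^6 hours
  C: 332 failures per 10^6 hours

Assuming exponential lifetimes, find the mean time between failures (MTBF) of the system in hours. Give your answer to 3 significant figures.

Series of exponential components: λ_sys = Σ λ_i
λ_sys = 0.0000196 + 0.0000285 + 0.000332 = 3.8010e-04 /h
MTBF = 1 / λ_sys = 2630 h

2630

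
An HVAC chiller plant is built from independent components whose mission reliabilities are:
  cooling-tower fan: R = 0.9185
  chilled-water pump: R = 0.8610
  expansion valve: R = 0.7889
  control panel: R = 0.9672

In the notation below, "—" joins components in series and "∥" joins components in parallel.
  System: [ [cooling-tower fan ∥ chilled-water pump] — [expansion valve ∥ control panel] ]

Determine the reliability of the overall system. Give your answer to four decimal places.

0.9818

Parallel (cooling-tower fan and chilled-water pump): 1 − (1 − 0.918500)(1 − 0.861000) = 0.988672
Parallel (expansion valve and control panel): 1 − (1 − 0.788900)(1 − 0.967200) = 0.993076
Series ([0.988672] and [0.993076]): 0.988672 × 0.993076 = 0.9818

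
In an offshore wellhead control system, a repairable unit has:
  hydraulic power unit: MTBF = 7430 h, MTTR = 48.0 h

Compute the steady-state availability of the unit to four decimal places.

A(hydraulic power unit) = MTBF/(MTBF+MTTR) = 7430/(7430+48.0) = 0.9936

0.9936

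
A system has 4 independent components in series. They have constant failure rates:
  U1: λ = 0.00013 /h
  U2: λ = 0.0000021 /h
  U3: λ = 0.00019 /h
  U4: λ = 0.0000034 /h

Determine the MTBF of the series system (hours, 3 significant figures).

3070

Series of exponential components: λ_sys = Σ λ_i
λ_sys = 0.00013 + 0.0000021 + 0.00019 + 0.0000034 = 3.2550e-04 /h
MTBF = 1 / λ_sys = 3070 h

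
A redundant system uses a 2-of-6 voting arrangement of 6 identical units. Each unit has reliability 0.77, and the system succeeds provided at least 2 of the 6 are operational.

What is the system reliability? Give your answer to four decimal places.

R = Σ_{i=2}^{6} C(6,i) p^i (1−p)^{6−i} with p = 0.77
C(6,2)·0.77^2·0.23^4 = 0.024888
C(6,3)·0.77^3·0.23^3 = 0.111093
C(6,4)·0.77^4·0.23^2 = 0.278939
C(6,5)·0.77^5·0.23^1 = 0.373536
C(6,6)·0.77^6·0.23^0 = 0.208422
Sum = 0.9969

0.9969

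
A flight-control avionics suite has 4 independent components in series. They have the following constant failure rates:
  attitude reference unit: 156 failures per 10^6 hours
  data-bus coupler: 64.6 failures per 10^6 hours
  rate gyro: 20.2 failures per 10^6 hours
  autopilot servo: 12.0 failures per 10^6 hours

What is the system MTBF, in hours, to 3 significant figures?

Series of exponential components: λ_sys = Σ λ_i
λ_sys = 0.000156 + 0.0000646 + 0.0000202 + 0.0000120 = 2.5280e-04 /h
MTBF = 1 / λ_sys = 3960 h

3960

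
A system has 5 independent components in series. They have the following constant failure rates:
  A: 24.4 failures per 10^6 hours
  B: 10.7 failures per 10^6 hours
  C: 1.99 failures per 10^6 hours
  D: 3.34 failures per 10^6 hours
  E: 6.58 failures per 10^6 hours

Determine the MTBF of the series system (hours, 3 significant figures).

Series of exponential components: λ_sys = Σ λ_i
λ_sys = 0.0000244 + 0.0000107 + 0.00000199 + 0.00000334 + 0.00000658 = 4.7010e-05 /h
MTBF = 1 / λ_sys = 21300 h

21300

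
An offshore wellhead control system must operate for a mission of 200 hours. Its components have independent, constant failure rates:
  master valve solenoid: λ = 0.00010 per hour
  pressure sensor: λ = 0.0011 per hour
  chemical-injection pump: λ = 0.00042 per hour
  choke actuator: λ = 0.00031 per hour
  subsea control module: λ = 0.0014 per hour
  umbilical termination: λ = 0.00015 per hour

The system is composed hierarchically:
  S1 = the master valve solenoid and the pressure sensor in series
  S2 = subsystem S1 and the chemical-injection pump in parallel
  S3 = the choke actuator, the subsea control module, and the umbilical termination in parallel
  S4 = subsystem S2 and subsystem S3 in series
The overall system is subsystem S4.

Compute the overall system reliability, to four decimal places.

0.9824

R(master valve solenoid) = exp(−0.00010 × 200) = 0.980199
R(pressure sensor) = exp(−0.0011 × 200) = 0.802519
R(chemical-injection pump) = exp(−0.00042 × 200) = 0.919431
R(choke actuator) = exp(−0.00031 × 200) = 0.939883
R(subsea control module) = exp(−0.0014 × 200) = 0.755784
R(umbilical termination) = exp(−0.00015 × 200) = 0.970446
Series (master valve solenoid and pressure sensor): 0.980199 × 0.802519 = 0.786628
Parallel ([0.786628] and chemical-injection pump): 1 − (1 − 0.786628)(1 − 0.919431) = 0.982809
Parallel (choke actuator, subsea control module, and umbilical termination): 1 − (1 − 0.939883)(1 − 0.755784)(1 − 0.970446) = 0.999566
Series ([0.982809] and [0.999566]): 0.982809 × 0.999566 = 0.9824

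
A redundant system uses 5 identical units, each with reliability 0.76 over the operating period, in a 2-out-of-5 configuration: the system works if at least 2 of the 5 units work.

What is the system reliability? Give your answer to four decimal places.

0.9866

R = Σ_{i=2}^{5} C(5,i) p^i (1−p)^{5−i} with p = 0.76
C(5,2)·0.76^2·0.24^3 = 0.079847
C(5,3)·0.76^3·0.24^2 = 0.252850
C(5,4)·0.76^4·0.24^1 = 0.400346
C(5,5)·0.76^5·0.24^0 = 0.253553
Sum = 0.9866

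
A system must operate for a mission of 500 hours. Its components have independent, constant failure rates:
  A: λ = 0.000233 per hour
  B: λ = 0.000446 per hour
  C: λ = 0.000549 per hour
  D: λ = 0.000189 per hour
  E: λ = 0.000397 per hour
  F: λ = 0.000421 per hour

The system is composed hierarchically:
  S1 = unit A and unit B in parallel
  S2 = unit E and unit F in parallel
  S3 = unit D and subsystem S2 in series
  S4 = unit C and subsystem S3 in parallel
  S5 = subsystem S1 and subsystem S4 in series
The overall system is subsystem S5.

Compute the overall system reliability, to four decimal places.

0.9495

R(A) = exp(−0.000233 × 500) = 0.890030
R(B) = exp(−0.000446 × 500) = 0.800115
R(C) = exp(−0.000549 × 500) = 0.759952
R(D) = exp(−0.000189 × 500) = 0.909828
R(E) = exp(−0.000397 × 500) = 0.819960
R(F) = exp(−0.000421 × 500) = 0.810179
Parallel (A and B): 1 − (1 − 0.890030)(1 − 0.800115) = 0.978019
Parallel (E and F): 1 − (1 − 0.819960)(1 − 0.810179) = 0.965825
Series (D and [0.965825]): 0.909828 × 0.965825 = 0.878735
Parallel (C and [0.878735]): 1 − (1 − 0.759952)(1 − 0.878735) = 0.970891
Series ([0.978019] and [0.970891]): 0.978019 × 0.970891 = 0.9495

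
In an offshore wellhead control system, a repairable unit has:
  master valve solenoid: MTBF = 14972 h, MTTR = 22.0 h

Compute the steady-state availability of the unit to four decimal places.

0.9985

A(master valve solenoid) = MTBF/(MTBF+MTTR) = 14972/(14972+22.0) = 0.9985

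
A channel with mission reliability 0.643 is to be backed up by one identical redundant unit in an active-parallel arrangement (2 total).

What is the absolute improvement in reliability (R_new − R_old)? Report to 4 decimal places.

0.2296

R_before = 0.643
R_after = 1 − (1 − 0.643)^2 = 0.8726
ΔR = 0.8726 − 0.643 = 0.2296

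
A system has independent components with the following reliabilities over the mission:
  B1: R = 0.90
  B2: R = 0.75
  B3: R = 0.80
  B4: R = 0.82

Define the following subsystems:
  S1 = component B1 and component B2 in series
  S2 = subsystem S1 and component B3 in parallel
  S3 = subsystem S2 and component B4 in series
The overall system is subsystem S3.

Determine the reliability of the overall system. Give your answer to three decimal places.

0.767

Series (B1 and B2): 0.90000 × 0.75000 = 0.67500
Parallel ([0.67500] and B3): 1 − (1 − 0.67500)(1 − 0.80000) = 0.93500
Series ([0.93500] and B4): 0.93500 × 0.82000 = 0.767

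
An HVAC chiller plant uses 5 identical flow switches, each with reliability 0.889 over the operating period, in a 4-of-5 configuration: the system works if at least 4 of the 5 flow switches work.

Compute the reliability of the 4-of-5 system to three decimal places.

R = Σ_{i=4}^{5} C(5,i) p^i (1−p)^{5−i} with p = 0.889
C(5,4)·0.889^4·0.111^1 = 0.34666
C(5,5)·0.889^5·0.111^0 = 0.55528
Sum = 0.902

0.902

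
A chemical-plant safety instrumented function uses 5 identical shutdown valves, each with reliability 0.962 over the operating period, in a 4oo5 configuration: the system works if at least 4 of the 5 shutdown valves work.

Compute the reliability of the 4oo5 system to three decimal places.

0.987

R = Σ_{i=4}^{5} C(5,i) p^i (1−p)^{5−i} with p = 0.962
C(5,4)·0.962^4·0.038^1 = 0.16272
C(5,5)·0.962^5·0.038^0 = 0.82390
Sum = 0.987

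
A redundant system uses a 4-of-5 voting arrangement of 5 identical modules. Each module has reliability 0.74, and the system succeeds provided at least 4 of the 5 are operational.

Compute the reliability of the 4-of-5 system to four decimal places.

0.6117

R = Σ_{i=4}^{5} C(5,i) p^i (1−p)^{5−i} with p = 0.74
C(5,4)·0.74^4·0.26^1 = 0.389825
C(5,5)·0.74^5·0.26^0 = 0.221901
Sum = 0.6117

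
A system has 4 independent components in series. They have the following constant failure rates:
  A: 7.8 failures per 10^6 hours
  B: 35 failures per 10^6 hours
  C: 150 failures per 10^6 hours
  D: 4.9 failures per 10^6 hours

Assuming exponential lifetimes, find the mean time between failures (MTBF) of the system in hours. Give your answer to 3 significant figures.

Series of exponential components: λ_sys = Σ λ_i
λ_sys = 0.0000078 + 0.000035 + 0.00015 + 0.0000049 = 1.9770e-04 /h
MTBF = 1 / λ_sys = 5060 h

5060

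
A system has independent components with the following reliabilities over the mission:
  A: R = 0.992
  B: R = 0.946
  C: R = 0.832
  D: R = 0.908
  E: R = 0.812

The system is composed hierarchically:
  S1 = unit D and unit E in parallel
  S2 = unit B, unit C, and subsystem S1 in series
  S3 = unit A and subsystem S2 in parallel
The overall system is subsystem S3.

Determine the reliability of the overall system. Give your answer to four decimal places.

0.9982

Parallel (D and E): 1 − (1 − 0.908000)(1 − 0.812000) = 0.982704
Series (B, C, and [0.982704]): 0.946000 × 0.832000 × 0.982704 = 0.773459
Parallel (A and [0.773459]): 1 − (1 − 0.992000)(1 − 0.773459) = 0.9982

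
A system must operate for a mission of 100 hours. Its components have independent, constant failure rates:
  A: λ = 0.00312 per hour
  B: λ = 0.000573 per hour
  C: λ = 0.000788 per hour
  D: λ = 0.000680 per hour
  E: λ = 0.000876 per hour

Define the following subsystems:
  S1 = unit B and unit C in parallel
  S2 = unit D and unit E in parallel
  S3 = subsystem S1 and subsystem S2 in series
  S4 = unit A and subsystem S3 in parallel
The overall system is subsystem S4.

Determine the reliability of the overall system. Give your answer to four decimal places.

0.9974

R(A) = exp(−0.00312 × 100) = 0.731982
R(B) = exp(−0.000573 × 100) = 0.944311
R(C) = exp(−0.000788 × 100) = 0.924225
R(D) = exp(−0.000680 × 100) = 0.934260
R(E) = exp(−0.000876 × 100) = 0.916127
Parallel (B and C): 1 − (1 − 0.944311)(1 − 0.924225) = 0.995780
Parallel (D and E): 1 − (1 − 0.934260)(1 − 0.916127) = 0.994486
Series ([0.995780] and [0.994486]): 0.995780 × 0.994486 = 0.990289
Parallel (A and [0.990289]): 1 − (1 − 0.731982)(1 − 0.990289) = 0.9974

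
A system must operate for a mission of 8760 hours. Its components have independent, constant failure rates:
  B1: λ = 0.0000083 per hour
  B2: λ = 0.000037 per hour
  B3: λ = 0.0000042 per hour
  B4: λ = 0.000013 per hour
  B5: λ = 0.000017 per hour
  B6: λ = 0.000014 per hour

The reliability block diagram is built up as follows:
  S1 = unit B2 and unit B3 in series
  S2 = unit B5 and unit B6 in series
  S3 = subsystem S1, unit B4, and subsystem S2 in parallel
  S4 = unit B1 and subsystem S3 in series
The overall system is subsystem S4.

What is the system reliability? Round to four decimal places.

R(B1) = exp(−0.0000083 × 8760) = 0.929872
R(B2) = exp(−0.000037 × 8760) = 0.723163
R(B3) = exp(−0.0000042 × 8760) = 0.963877
R(B4) = exp(−0.000013 × 8760) = 0.892365
R(B5) = exp(−0.000017 × 8760) = 0.861638
R(B6) = exp(−0.000014 × 8760) = 0.884582
Series (B2 and B3): 0.723163 × 0.963877 = 0.697040
Series (B5 and B6): 0.861638 × 0.884582 = 0.762189
Parallel ([0.697040], B4, and [0.762189]): 1 − (1 − 0.697040)(1 − 0.892365)(1 − 0.762189) = 0.992245
Series (B1 and [0.992245]): 0.929872 × 0.992245 = 0.9227

0.9227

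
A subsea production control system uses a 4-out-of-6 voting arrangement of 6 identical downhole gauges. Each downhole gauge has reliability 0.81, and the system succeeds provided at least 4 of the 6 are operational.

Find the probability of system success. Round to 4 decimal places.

0.9130

R = Σ_{i=4}^{6} C(6,i) p^i (1−p)^{6−i} with p = 0.81
C(6,4)·0.81^4·0.19^2 = 0.233098
C(6,5)·0.81^5·0.19^1 = 0.397493
C(6,6)·0.81^6·0.19^0 = 0.282430
Sum = 0.9130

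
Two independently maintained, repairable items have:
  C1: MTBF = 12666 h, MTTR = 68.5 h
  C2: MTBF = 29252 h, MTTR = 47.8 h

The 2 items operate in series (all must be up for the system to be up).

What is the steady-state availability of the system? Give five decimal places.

A(C1) = MTBF/(MTBF+MTTR) = 12666/(12666+68.5) = 0.994621
A(C2) = MTBF/(MTBF+MTTR) = 29252/(29252+47.8) = 0.998369
Series availability: 0.994621 × 0.998369 = 0.99300

0.99300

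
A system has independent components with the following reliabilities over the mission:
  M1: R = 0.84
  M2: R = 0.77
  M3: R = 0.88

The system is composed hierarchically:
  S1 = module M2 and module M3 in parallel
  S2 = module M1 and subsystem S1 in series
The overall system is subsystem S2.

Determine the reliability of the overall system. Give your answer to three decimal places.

Parallel (M2 and M3): 1 − (1 − 0.77000)(1 − 0.88000) = 0.97240
Series (M1 and [0.97240]): 0.84000 × 0.97240 = 0.817

0.817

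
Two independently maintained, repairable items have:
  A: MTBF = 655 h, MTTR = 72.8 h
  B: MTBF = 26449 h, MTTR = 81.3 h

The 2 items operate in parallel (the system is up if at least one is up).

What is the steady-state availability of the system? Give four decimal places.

A(A) = MTBF/(MTBF+MTTR) = 655/(655+72.8) = 0.899973
A(B) = MTBF/(MTBF+MTTR) = 26449/(26449+81.3) = 0.996936
Parallel availability: 1 − (1 − 0.899973)(1 − 0.996936) = 0.9997

0.9997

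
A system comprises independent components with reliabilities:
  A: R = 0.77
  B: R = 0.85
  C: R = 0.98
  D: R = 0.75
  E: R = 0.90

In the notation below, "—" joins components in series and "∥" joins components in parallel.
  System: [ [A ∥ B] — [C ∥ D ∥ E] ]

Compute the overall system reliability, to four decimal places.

0.9650

Parallel (A and B): 1 − (1 − 0.770000)(1 − 0.850000) = 0.965500
Parallel (C, D, and E): 1 − (1 − 0.980000)(1 − 0.750000)(1 − 0.900000) = 0.999500
Series ([0.965500] and [0.999500]): 0.965500 × 0.999500 = 0.9650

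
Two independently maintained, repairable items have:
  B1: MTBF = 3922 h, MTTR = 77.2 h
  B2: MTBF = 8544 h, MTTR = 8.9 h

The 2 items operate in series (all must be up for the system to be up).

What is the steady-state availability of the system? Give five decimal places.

0.97968

A(B1) = MTBF/(MTBF+MTTR) = 3922/(3922+77.2) = 0.980696
A(B2) = MTBF/(MTBF+MTTR) = 8544/(8544+8.9) = 0.998959
Series availability: 0.980696 × 0.998959 = 0.97968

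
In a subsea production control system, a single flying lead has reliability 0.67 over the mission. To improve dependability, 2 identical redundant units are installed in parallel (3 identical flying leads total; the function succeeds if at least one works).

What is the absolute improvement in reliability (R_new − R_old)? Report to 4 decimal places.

R_before = 0.67
R_after = 1 − (1 − 0.67)^3 = 0.9641
ΔR = 0.9641 − 0.67 = 0.2941

0.2941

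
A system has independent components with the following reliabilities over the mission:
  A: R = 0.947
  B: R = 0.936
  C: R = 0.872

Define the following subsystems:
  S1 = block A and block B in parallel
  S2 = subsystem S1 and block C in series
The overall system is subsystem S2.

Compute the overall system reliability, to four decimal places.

0.8690

Parallel (A and B): 1 − (1 − 0.947000)(1 − 0.936000) = 0.996608
Series ([0.996608] and C): 0.996608 × 0.872000 = 0.8690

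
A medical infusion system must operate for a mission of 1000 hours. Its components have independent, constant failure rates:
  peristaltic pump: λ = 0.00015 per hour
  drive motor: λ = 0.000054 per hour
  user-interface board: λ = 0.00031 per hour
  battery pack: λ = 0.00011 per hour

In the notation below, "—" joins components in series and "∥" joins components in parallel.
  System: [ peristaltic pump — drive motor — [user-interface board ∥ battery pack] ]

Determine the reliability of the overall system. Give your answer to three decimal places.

R(peristaltic pump) = exp(−0.00015 × 1000) = 0.86071
R(drive motor) = exp(−0.000054 × 1000) = 0.94743
R(user-interface board) = exp(−0.00031 × 1000) = 0.73345
R(battery pack) = exp(−0.00011 × 1000) = 0.89583
Parallel (user-interface board and battery pack): 1 − (1 − 0.73345)(1 − 0.89583) = 0.97223
Series (peristaltic pump, drive motor, and [0.97223]): 0.86071 × 0.94743 × 0.97223 = 0.793

0.793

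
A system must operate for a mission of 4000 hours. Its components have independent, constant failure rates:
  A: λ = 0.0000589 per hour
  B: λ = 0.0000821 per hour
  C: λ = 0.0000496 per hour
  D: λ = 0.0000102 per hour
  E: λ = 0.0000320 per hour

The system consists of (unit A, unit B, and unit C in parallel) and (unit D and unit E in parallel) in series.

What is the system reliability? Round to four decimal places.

0.9847

R(A) = exp(−0.0000589 × 4000) = 0.790097
R(B) = exp(−0.0000821 × 4000) = 0.720075
R(C) = exp(−0.0000496 × 4000) = 0.820042
R(D) = exp(−0.0000102 × 4000) = 0.960021
R(E) = exp(−0.0000320 × 4000) = 0.879853
Parallel (A, B, and C): 1 − (1 − 0.790097)(1 − 0.720075)(1 − 0.820042) = 0.989426
Parallel (D and E): 1 − (1 − 0.960021)(1 − 0.879853) = 0.995197
Series ([0.989426] and [0.995197]): 0.989426 × 0.995197 = 0.9847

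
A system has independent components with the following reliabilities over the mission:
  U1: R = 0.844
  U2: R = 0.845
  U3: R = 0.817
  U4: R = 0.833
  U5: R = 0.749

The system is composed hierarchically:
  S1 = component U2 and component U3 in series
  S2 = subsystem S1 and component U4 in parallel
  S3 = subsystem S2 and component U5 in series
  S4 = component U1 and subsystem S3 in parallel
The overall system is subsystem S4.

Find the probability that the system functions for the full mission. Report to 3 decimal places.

Series (U2 and U3): 0.84500 × 0.81700 = 0.69037
Parallel ([0.69037] and U4): 1 − (1 − 0.69037)(1 − 0.83300) = 0.94829
Series ([0.94829] and U5): 0.94829 × 0.74900 = 0.71027
Parallel (U1 and [0.71027]): 1 − (1 − 0.84400)(1 − 0.71027) = 0.955

0.955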